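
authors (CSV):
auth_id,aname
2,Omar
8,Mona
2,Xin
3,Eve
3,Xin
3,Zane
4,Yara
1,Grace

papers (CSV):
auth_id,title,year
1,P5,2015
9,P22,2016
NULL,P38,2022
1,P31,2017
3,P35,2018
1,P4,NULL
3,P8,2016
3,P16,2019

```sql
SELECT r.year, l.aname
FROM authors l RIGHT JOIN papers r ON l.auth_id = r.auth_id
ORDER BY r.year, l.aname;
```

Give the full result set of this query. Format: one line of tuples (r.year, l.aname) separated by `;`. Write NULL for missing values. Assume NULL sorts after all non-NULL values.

RIGHT JOIN keeps every row from `papers`; unmatched rows get NULL for `authors`'s columns.
Matching on l.auth_id = r.auth_id. A NULL in a compared column never satisfies the condition.
- l row (auth_id=2): no match.
- l row (auth_id=8): no match.
- l row (auth_id=2): no match.
- l row (auth_id=3): matches 3 r row(s) → 3 output row(s).
- l row (auth_id=3): matches 3 r row(s) → 3 output row(s).
- l row (auth_id=3): matches 3 r row(s) → 3 output row(s).
- l row (auth_id=4): no match.
- l row (auth_id=1): matches 3 r row(s) → 3 output row(s).
- 2 row(s) from r found no l partner → padded with NULL.

(2015, Grace); (2016, Eve); (2016, Xin); (2016, Zane); (2016, NULL); (2017, Grace); (2018, Eve); (2018, Xin); (2018, Zane); (2019, Eve); (2019, Xin); (2019, Zane); (2022, NULL); (NULL, Grace)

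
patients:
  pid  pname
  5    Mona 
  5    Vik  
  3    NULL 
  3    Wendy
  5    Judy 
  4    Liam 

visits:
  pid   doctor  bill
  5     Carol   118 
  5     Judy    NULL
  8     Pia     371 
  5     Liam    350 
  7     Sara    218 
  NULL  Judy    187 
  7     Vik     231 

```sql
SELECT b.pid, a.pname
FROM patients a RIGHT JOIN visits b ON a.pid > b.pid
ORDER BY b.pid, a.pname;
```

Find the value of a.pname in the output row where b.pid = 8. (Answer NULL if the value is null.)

RIGHT JOIN keeps every row from `visits`; unmatched rows get NULL for `patients`'s columns.
Matching on a.pid > b.pid. A NULL in a compared column never satisfies the condition.
Matched pairs: 0; unmatched b rows kept: 7.

NULL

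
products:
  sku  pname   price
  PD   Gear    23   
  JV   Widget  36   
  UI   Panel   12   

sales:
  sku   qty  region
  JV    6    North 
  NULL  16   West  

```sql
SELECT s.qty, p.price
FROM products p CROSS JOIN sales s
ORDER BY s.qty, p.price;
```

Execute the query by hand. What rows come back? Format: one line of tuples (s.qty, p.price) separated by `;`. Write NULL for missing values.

(6, 12); (6, 23); (6, 36); (16, 12); (16, 23); (16, 36)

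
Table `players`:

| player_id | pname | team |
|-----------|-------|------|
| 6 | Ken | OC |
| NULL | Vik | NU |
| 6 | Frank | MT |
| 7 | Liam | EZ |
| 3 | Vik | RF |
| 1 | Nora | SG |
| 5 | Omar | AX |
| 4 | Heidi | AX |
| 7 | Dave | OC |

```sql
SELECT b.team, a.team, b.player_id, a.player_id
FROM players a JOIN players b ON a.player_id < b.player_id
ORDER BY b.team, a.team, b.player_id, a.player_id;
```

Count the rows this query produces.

26

INNER JOIN keeps only pairs where the ON condition holds.
Matching on a.player_id < b.player_id. A NULL in a compared column never satisfies the condition.
- a[0] player_id=6 → 2 match(es) in b → 2 row(s).
- a[1] player_id=NULL → no match; dropped.
- a[2] player_id=6 → 2 match(es) in b → 2 row(s).
- a[3] player_id=7 → no match; dropped.
- a[4] player_id=3 → 6 match(es) in b → 6 row(s).
- a[5] player_id=1 → 7 match(es) in b → 7 row(s).
- a[6] player_id=5 → 4 match(es) in b → 4 row(s).
- a[7] player_id=4 → 5 match(es) in b → 5 row(s).
- a[8] player_id=7 → no match; dropped.
Total: 26 rows.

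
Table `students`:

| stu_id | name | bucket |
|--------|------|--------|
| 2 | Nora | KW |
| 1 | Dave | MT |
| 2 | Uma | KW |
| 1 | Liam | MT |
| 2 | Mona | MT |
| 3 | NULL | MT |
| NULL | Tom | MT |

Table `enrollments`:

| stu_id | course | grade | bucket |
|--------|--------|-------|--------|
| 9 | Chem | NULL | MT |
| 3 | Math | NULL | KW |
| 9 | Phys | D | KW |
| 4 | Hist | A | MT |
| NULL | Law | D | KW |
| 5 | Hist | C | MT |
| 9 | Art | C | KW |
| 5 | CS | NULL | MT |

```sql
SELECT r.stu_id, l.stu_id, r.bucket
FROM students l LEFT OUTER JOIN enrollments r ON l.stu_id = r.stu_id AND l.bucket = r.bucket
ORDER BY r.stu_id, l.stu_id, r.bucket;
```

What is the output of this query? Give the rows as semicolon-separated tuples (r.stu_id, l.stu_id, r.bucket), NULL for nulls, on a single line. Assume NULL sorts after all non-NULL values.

(NULL, 1, NULL); (NULL, 1, NULL); (NULL, 2, NULL); (NULL, 2, NULL); (NULL, 2, NULL); (NULL, 3, NULL); (NULL, NULL, NULL)

LEFT JOIN keeps every row from `students`; unmatched rows get NULL for `enrollments`'s columns.
Matching on l.stu_id = r.stu_id AND l.bucket = r.bucket. A NULL in a compared column never satisfies the condition.
- l row (stu_id=2, bucket=KW): no match → kept, r columns NULL.
- l row (stu_id=1, bucket=MT): no match → kept, r columns NULL.
- l row (stu_id=2, bucket=KW): no match → kept, r columns NULL.
- l row (stu_id=1, bucket=MT): no match → kept, r columns NULL.
- l row (stu_id=2, bucket=MT): no match → kept, r columns NULL.
- l row (stu_id=3, bucket=MT): no match → kept, r columns NULL.
- l row (stu_id=NULL, bucket=MT): no match → kept, r columns NULL.
After projecting and ordering:
r.stu_id | l.stu_id | r.bucket
NULL | 1 | NULL
NULL | 1 | NULL
NULL | 2 | NULL
NULL | 2 | NULL
NULL | 2 | NULL
NULL | 3 | NULL
NULL | NULL | NULL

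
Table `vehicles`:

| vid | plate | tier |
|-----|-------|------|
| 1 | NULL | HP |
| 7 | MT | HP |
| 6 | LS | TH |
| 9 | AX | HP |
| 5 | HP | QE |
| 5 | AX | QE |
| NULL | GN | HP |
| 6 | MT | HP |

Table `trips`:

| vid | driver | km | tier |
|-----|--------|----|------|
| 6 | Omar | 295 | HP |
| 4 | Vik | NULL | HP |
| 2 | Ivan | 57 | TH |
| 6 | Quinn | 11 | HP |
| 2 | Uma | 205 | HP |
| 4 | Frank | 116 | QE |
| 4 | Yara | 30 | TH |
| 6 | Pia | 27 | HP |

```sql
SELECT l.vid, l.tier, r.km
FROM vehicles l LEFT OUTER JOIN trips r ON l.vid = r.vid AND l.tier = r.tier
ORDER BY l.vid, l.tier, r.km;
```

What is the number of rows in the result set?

10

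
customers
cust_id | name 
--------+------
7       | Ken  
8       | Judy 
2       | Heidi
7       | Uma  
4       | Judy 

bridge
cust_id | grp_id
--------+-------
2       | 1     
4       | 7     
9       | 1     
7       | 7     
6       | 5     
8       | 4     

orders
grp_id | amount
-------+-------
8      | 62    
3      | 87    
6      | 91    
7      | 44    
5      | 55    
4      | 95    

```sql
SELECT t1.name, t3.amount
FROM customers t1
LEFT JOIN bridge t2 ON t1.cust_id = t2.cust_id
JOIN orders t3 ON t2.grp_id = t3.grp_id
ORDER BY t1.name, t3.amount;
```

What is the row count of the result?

4

Step 1 — t1 LEFT JOIN t2 on cust_id → 5 row(s).
Then INNER JOIN `orders t3` on grp_id: keep only rows whose t2.grp_id appears in t3.
Result: 4 row(s).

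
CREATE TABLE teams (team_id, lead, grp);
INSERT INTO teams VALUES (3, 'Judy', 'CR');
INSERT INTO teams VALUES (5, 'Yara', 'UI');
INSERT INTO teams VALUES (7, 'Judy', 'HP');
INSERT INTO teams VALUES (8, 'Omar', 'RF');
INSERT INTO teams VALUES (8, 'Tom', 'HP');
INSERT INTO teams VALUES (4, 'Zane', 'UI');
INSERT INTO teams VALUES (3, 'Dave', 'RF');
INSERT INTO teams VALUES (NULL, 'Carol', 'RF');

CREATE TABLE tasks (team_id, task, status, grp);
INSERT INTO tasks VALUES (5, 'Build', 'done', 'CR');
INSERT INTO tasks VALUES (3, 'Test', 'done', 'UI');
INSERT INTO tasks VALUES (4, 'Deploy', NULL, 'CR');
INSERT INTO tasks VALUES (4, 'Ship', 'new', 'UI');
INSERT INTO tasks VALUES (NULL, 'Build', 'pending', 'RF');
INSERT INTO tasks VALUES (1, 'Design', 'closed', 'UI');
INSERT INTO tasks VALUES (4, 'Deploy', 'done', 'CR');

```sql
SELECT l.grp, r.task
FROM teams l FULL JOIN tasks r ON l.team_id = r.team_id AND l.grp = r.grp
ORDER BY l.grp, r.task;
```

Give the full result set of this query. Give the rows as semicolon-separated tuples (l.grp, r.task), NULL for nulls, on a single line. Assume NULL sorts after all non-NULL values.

(CR, NULL); (HP, NULL); (HP, NULL); (RF, NULL); (RF, NULL); (RF, NULL); (UI, Ship); (UI, NULL); (NULL, Build); (NULL, Build); (NULL, Deploy); (NULL, Deploy); (NULL, Design); (NULL, Test)

FULL OUTER JOIN keeps every row from both sides; unmatched rows get NULL for the other side's columns.
Matching on l.team_id = r.team_id AND l.grp = r.grp. A NULL in a compared column never satisfies the condition.
Matched pairs: 1; unmatched l rows kept: 7; unmatched r rows kept: 6.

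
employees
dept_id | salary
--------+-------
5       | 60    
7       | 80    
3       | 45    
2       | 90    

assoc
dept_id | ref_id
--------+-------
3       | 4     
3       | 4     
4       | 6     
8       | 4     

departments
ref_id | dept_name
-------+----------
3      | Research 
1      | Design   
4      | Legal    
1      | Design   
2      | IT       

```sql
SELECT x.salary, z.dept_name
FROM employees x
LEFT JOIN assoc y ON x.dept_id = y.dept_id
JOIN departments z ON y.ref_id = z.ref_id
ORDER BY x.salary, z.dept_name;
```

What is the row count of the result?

2

Step 1 — x LEFT JOIN y on dept_id → 5 row(s).
Then INNER JOIN `departments z` on ref_id: keep only rows whose y.ref_id appears in z.
Result: 2 row(s).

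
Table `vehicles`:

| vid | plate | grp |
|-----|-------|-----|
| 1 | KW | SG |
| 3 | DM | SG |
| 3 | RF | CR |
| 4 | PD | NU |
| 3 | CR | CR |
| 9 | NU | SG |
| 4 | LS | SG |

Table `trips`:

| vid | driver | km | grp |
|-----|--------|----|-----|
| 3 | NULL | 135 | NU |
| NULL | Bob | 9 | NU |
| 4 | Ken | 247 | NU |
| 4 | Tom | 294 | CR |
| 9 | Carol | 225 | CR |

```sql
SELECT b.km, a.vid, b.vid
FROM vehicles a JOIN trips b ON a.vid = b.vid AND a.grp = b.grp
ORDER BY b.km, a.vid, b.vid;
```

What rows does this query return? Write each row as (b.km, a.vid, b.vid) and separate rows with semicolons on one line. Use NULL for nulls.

(247, 4, 4)

INNER JOIN keeps only pairs where the ON condition holds.
Matching on a.vid = b.vid AND a.grp = b.grp. A NULL in a compared column never satisfies the condition.
Matched pairs: 1.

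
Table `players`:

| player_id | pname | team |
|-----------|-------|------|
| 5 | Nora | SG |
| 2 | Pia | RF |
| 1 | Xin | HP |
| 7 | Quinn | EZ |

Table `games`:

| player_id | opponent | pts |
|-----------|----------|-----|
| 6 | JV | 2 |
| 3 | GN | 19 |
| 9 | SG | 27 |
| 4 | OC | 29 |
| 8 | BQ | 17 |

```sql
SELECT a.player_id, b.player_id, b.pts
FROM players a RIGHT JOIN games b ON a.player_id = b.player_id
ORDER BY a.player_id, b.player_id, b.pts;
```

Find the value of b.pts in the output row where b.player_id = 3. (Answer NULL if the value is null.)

19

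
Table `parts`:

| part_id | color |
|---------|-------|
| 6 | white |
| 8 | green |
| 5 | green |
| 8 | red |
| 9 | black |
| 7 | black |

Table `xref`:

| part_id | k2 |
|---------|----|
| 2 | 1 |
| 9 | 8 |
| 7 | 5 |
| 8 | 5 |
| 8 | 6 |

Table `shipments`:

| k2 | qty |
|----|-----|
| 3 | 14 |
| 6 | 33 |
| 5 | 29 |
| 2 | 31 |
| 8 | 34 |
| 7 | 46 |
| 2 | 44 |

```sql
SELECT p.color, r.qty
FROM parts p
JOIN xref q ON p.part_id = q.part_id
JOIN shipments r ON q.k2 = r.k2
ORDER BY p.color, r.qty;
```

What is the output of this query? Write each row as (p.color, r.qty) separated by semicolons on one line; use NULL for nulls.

(black, 29); (black, 34); (green, 29); (green, 33); (red, 29); (red, 33)

Evaluate left to right. First `parts p INNER JOIN xref q` on part_id: 6 row(s).
Then INNER JOIN `shipments r` on k2: keep only rows whose q.k2 appears in r.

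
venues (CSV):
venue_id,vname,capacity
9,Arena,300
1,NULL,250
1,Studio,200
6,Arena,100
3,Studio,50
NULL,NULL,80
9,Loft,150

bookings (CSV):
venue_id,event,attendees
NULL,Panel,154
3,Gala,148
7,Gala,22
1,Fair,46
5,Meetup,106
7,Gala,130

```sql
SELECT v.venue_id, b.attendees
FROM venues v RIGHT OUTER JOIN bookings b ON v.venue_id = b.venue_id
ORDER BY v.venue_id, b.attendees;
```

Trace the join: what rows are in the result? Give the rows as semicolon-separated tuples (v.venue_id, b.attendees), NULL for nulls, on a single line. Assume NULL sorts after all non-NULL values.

(1, 46); (1, 46); (3, 148); (NULL, 22); (NULL, 106); (NULL, 130); (NULL, 154)

RIGHT JOIN keeps every row from `bookings`; unmatched rows get NULL for `venues`'s columns.
Matching on v.venue_id = b.venue_id. A NULL in a compared column never satisfies the condition.
- v (venue_id=9) has no partner in b.
- v (venue_id=1) pairs with 1 row(s) of b.
- v (venue_id=1) pairs with 1 row(s) of b.
- v (venue_id=6) has no partner in b.
- v (venue_id=3) pairs with 1 row(s) of b.
- v (venue_id=NULL) has no partner in b.
- v (venue_id=9) has no partner in b.
- 4 row(s) from b found no v partner → padded with NULL.
After projecting and ordering:
v.venue_id | b.attendees
1 | 46
1 | 46
3 | 148
NULL | 22
NULL | 106
NULL | 130
NULL | 154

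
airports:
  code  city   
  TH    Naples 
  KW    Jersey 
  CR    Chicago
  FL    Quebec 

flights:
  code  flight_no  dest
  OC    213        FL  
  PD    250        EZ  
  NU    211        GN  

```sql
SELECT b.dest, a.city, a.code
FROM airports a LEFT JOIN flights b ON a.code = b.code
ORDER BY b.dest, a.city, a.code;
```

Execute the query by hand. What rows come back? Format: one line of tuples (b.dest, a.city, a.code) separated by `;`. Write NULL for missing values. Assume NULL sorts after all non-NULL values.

LEFT JOIN keeps every row from `airports`; unmatched rows get NULL for `flights`'s columns.
Matching on a.code = b.code.
Matched pairs: 0; unmatched a rows kept: 4.

(NULL, Chicago, CR); (NULL, Jersey, KW); (NULL, Naples, TH); (NULL, Quebec, FL)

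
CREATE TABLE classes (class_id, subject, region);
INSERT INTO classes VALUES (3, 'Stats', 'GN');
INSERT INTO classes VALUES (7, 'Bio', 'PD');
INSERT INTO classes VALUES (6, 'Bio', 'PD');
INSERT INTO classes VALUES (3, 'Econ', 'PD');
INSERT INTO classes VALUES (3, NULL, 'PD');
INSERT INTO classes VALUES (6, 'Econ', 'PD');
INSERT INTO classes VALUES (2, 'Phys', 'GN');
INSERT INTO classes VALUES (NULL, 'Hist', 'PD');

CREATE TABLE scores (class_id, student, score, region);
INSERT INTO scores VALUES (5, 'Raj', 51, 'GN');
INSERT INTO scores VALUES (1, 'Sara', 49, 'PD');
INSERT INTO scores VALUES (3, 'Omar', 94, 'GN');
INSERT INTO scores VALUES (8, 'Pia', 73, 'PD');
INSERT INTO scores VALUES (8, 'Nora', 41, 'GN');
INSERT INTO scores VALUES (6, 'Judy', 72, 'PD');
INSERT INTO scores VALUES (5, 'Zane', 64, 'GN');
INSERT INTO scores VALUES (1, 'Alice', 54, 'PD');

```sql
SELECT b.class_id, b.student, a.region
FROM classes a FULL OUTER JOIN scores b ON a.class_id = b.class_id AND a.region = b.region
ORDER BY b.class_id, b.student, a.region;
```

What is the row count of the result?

FULL OUTER JOIN keeps every row from both sides; unmatched rows get NULL for the other side's columns.
Matching on a.class_id = b.class_id AND a.region = b.region. A NULL in a compared column never satisfies the condition.
Matched pairs: 3; unmatched a rows kept: 5; unmatched b rows kept: 6.
Total: 3 matched + 11 padded = 14 rows.

14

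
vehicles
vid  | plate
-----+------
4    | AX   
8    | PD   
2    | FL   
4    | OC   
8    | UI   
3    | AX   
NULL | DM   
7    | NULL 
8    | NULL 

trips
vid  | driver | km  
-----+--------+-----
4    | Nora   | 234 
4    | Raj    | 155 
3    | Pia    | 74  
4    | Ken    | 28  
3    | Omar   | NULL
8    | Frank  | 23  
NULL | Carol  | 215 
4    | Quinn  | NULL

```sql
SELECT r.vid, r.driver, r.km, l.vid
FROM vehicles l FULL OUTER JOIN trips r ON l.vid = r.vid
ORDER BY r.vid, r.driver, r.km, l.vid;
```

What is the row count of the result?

FULL OUTER JOIN keeps every row from both sides; unmatched rows get NULL for the other side's columns.
Matching on l.vid = r.vid. A NULL in a compared column never satisfies the condition.
- l[0] vid=4 → 4 match(es) in r → 4 row(s).
- l[1] vid=8 → 1 match(es) in r → 1 row(s).
- l[2] vid=2 → no match; kept with NULLs on the r side.
- l[3] vid=4 → 4 match(es) in r → 4 row(s).
- l[4] vid=8 → 1 match(es) in r → 1 row(s).
- l[5] vid=3 → 2 match(es) in r → 2 row(s).
- l[6] vid=NULL → no match; kept with NULLs on the r side.
- l[7] vid=7 → no match; kept with NULLs on the r side.
- l[8] vid=8 → 1 match(es) in r → 1 row(s).
- 1 row(s) from r found no l partner → padded with NULL.
Total: 13 matched + 4 padded = 17 rows.

17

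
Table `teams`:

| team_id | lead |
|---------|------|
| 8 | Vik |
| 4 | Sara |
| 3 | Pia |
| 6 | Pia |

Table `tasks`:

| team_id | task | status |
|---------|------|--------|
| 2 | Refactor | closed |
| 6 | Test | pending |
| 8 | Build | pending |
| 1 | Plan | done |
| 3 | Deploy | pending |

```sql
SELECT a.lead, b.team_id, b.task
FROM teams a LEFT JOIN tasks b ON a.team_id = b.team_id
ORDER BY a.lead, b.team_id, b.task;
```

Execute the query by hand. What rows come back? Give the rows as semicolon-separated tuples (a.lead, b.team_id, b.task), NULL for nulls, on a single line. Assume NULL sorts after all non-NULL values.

(Pia, 3, Deploy); (Pia, 6, Test); (Sara, NULL, NULL); (Vik, 8, Build)

LEFT JOIN keeps every row from `teams`; unmatched rows get NULL for `tasks`'s columns.
Matching on a.team_id = b.team_id.
- a[0] team_id=8 → 1 match(es) in b → 1 row(s).
- a[1] team_id=4 → no match; kept with NULLs on the b side.
- a[2] team_id=3 → 1 match(es) in b → 1 row(s).
- a[3] team_id=6 → 1 match(es) in b → 1 row(s).
After projecting and ordering:
a.lead | b.team_id | b.task
Pia | 3 | Deploy
Pia | 6 | Test
Sara | NULL | NULL
Vik | 8 | Build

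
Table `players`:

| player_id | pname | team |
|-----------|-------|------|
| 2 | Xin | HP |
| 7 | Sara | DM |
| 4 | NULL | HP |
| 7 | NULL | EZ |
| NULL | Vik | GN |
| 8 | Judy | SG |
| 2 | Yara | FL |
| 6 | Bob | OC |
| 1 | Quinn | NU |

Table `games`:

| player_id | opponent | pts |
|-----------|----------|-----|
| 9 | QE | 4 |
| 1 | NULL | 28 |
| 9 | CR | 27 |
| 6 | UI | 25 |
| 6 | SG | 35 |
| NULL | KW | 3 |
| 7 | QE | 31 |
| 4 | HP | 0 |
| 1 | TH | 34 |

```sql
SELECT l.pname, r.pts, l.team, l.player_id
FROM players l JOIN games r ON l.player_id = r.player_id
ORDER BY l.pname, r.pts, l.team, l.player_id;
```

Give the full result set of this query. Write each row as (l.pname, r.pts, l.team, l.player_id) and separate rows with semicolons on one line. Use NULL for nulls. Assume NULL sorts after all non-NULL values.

INNER JOIN keeps only pairs where the ON condition holds.
Matching on l.player_id = r.player_id. A NULL in a compared column never satisfies the condition.
- l (player_id=2) has no partner → excluded.
- l (player_id=7) pairs with 1 row(s) of r.
- l (player_id=4) pairs with 1 row(s) of r.
- l (player_id=7) pairs with 1 row(s) of r.
- l (player_id=NULL) has no partner → excluded.
- l (player_id=8) has no partner → excluded.
- l (player_id=2) has no partner → excluded.
- l (player_id=6) pairs with 2 row(s) of r.
- l (player_id=1) pairs with 2 row(s) of r.
After projecting and ordering:
l.pname | r.pts | l.team | l.player_id
Bob | 25 | OC | 6
Bob | 35 | OC | 6
Quinn | 28 | NU | 1
Quinn | 34 | NU | 1
Sara | 31 | DM | 7
NULL | 0 | HP | 4
NULL | 31 | EZ | 7

(Bob, 25, OC, 6); (Bob, 35, OC, 6); (Quinn, 28, NU, 1); (Quinn, 34, NU, 1); (Sara, 31, DM, 7); (NULL, 0, HP, 4); (NULL, 31, EZ, 7)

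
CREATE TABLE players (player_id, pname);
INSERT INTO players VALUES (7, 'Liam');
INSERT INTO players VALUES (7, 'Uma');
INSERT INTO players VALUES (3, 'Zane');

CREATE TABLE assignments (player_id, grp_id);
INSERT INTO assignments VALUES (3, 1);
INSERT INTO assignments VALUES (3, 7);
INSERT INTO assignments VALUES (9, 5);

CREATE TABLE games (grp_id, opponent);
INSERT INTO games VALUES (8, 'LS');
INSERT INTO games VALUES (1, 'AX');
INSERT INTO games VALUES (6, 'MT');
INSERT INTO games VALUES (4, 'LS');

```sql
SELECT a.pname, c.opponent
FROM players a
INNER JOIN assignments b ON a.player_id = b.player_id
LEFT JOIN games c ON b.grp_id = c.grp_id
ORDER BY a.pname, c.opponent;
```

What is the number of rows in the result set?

Evaluate left to right. First `players a INNER JOIN assignments b` on player_id: 2 row(s).
Then LEFT JOIN `games c` on grp_id: each of those 2 rows is kept; rows whose b.grp_id has no match in c get NULL for c's columns.
Result: 2 row(s).

2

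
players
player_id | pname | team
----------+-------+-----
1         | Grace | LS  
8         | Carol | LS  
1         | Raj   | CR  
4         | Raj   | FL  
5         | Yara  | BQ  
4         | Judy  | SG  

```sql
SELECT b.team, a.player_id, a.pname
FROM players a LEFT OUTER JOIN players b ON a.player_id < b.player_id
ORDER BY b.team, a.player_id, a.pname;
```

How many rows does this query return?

14

LEFT JOIN keeps every row from `players a`; unmatched rows get NULL for `players b`'s columns.
Matching on a.player_id < b.player_id.
Matched pairs: 13; unmatched a rows kept: 1.
Total: 13 matched + 1 padded = 14 rows.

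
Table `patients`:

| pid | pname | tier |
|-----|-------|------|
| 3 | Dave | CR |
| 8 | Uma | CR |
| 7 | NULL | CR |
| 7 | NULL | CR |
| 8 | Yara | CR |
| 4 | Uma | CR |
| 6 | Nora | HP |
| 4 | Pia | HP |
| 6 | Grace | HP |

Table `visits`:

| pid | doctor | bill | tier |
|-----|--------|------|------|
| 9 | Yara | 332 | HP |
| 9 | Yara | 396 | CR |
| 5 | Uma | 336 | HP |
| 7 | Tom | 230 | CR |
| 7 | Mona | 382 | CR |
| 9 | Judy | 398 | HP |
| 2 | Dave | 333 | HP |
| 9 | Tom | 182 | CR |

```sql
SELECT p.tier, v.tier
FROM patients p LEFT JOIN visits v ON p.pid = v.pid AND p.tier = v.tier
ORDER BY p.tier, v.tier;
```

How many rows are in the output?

LEFT JOIN keeps every row from `patients`; unmatched rows get NULL for `visits`'s columns.
Matching on p.pid = v.pid AND p.tier = v.tier.
Matched pairs: 4; unmatched p rows kept: 7.
Total: 4 matched + 7 padded = 11 rows.

11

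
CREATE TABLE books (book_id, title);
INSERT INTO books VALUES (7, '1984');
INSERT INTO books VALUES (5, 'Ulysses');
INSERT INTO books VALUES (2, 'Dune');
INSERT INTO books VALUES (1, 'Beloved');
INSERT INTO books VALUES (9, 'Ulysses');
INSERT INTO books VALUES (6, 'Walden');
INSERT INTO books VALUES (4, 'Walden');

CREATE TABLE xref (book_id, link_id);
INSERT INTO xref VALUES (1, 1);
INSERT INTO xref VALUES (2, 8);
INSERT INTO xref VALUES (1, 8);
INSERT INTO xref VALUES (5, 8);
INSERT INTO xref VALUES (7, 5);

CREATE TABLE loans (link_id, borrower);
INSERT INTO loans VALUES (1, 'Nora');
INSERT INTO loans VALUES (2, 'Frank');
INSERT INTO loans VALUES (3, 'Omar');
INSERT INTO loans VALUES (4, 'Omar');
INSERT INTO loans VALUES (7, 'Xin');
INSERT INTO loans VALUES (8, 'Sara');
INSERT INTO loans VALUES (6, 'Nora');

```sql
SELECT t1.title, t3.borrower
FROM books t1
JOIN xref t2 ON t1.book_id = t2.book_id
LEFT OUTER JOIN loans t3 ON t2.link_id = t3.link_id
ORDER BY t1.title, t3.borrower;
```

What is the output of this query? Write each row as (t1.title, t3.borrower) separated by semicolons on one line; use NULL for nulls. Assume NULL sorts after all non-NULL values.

(1984, NULL); (Beloved, Nora); (Beloved, Sara); (Dune, Sara); (Ulysses, Sara)

Step 1 — t1 INNER JOIN t2 on book_id → 5 row(s).
Then LEFT JOIN `loans t3` on link_id: each of those 5 rows is kept; rows whose t2.link_id has no match in t3 get NULL for t3's columns.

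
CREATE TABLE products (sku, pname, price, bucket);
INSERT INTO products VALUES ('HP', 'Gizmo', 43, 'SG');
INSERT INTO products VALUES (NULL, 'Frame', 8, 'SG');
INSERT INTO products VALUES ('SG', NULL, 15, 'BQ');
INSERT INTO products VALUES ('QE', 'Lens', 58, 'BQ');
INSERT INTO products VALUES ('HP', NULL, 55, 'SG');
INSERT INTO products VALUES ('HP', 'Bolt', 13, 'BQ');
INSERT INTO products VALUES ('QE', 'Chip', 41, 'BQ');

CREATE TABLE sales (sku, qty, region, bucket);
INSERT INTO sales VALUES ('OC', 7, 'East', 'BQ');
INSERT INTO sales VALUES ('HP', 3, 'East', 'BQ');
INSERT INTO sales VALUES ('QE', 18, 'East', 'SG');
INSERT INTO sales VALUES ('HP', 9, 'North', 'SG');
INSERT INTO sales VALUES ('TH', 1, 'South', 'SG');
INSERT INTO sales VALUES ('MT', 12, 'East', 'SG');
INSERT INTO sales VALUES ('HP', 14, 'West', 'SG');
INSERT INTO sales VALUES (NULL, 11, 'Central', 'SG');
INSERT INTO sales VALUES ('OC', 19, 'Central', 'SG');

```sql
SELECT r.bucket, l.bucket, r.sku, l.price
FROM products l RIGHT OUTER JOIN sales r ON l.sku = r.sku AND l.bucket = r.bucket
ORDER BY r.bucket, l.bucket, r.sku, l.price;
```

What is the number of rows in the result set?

11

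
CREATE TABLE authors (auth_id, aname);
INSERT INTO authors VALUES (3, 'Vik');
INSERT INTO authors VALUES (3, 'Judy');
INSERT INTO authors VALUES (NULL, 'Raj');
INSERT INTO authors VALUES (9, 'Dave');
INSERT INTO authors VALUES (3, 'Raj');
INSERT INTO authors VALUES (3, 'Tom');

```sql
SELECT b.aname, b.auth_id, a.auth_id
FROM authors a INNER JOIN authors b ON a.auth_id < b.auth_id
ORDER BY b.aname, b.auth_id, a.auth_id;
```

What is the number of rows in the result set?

4

INNER JOIN keeps only pairs where the ON condition holds.
Matching on a.auth_id < b.auth_id. A NULL in a compared column never satisfies the condition.
- a row (auth_id=3): matches 1 b row(s) → 1 output row(s).
- a row (auth_id=3): matches 1 b row(s) → 1 output row(s).
- a row (auth_id=NULL): no match → dropped.
- a row (auth_id=9): no match → dropped.
- a row (auth_id=3): matches 1 b row(s) → 1 output row(s).
- a row (auth_id=3): matches 1 b row(s) → 1 output row(s).
Total: 4 rows.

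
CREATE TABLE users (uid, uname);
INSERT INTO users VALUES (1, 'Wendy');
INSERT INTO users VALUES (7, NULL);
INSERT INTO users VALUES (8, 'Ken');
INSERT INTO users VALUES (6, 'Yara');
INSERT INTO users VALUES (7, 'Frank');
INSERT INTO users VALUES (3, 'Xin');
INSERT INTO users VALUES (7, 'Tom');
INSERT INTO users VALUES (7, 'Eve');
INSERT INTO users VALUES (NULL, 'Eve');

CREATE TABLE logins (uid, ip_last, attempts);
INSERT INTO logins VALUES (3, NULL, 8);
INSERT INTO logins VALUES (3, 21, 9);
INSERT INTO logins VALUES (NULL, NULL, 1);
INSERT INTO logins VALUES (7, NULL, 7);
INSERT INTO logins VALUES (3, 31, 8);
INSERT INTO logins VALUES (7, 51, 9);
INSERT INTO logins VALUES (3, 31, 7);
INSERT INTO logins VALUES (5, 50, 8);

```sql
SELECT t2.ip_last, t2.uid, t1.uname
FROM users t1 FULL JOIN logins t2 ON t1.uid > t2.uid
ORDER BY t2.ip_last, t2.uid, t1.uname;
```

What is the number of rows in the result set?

36

FULL OUTER JOIN keeps every row from both sides; unmatched rows get NULL for the other side's columns.
Matching on t1.uid > t2.uid. A NULL in a compared column never satisfies the condition.
Matched pairs: 32; unmatched t1 rows kept: 3; unmatched t2 rows kept: 1.
Total: 32 matched + 4 padded = 36 rows.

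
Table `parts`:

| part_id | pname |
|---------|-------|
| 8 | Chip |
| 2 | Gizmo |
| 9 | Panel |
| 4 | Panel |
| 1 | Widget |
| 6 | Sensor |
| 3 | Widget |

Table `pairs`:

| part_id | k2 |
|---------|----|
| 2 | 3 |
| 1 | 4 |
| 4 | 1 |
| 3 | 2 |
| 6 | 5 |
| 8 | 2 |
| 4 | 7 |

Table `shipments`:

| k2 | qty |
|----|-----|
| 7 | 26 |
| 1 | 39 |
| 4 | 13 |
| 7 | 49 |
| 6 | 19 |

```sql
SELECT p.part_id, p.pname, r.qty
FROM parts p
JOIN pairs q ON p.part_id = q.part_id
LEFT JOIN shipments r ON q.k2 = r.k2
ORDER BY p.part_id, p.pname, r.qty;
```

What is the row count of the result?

8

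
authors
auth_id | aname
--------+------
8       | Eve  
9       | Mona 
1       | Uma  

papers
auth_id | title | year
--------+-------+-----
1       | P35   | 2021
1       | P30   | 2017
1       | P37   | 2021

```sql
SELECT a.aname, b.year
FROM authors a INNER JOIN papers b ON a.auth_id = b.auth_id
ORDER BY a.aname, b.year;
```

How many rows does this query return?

INNER JOIN keeps only pairs where the ON condition holds.
Matching on a.auth_id = b.auth_id.
Matched pairs: 3.
Total: 3 rows.

3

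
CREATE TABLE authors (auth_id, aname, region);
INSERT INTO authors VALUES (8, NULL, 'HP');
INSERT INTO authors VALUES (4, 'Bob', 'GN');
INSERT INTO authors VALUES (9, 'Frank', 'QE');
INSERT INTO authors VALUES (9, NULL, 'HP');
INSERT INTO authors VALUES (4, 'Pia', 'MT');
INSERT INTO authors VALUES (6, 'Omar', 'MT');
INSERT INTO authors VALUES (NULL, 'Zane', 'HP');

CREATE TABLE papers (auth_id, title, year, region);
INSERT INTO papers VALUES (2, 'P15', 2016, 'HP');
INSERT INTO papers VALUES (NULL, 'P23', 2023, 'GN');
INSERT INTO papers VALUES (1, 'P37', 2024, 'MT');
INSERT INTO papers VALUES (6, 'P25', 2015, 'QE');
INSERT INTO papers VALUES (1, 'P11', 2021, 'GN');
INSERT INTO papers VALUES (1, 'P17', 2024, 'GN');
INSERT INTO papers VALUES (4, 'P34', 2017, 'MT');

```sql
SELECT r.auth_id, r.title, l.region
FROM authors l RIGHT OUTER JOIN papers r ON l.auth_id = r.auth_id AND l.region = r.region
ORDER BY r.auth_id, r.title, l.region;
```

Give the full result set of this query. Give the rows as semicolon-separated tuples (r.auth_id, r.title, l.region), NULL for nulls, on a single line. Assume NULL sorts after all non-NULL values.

RIGHT JOIN keeps every row from `papers`; unmatched rows get NULL for `authors`'s columns.
Matching on l.auth_id = r.auth_id AND l.region = r.region. A NULL in a compared column never satisfies the condition.
- l[0] auth_id=8, region=HP → no match.
- l[1] auth_id=4, region=GN → no match.
- l[2] auth_id=9, region=QE → no match.
- l[3] auth_id=9, region=HP → no match.
- l[4] auth_id=4, region=MT → 1 match(es) in r → 1 row(s).
- l[5] auth_id=6, region=MT → no match.
- l[6] auth_id=NULL, region=HP → no match.
- plus 6 unmatched r row(s), each kept with NULL l columns.
After projecting and ordering:
r.auth_id | r.title | l.region
1 | P11 | NULL
1 | P17 | NULL
1 | P37 | NULL
2 | P15 | NULL
4 | P34 | MT
6 | P25 | NULL
NULL | P23 | NULL

(1, P11, NULL); (1, P17, NULL); (1, P37, NULL); (2, P15, NULL); (4, P34, MT); (6, P25, NULL); (NULL, P23, NULL)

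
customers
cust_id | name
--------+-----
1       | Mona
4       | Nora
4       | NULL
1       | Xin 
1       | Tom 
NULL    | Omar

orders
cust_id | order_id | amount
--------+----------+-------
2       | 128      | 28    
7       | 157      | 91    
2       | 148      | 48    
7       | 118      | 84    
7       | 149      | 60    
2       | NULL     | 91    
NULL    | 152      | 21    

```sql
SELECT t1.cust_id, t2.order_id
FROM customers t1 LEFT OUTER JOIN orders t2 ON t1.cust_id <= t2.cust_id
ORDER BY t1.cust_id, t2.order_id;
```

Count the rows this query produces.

25

LEFT JOIN keeps every row from `customers`; unmatched rows get NULL for `orders`'s columns.
Matching on t1.cust_id <= t2.cust_id. A NULL in a compared column never satisfies the condition.
- t1 row (cust_id=1): matches 6 t2 row(s) → 6 output row(s).
- t1 row (cust_id=4): matches 3 t2 row(s) → 3 output row(s).
- t1 row (cust_id=4): matches 3 t2 row(s) → 3 output row(s).
- t1 row (cust_id=1): matches 6 t2 row(s) → 6 output row(s).
- t1 row (cust_id=1): matches 6 t2 row(s) → 6 output row(s).
- t1 row (cust_id=NULL): no match → kept, t2 columns NULL.
Total: 24 matched + 1 padded = 25 rows.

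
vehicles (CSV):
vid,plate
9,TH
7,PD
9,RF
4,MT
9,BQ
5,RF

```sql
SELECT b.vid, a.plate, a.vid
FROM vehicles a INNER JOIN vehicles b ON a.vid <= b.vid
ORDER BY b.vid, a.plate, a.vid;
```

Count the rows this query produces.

24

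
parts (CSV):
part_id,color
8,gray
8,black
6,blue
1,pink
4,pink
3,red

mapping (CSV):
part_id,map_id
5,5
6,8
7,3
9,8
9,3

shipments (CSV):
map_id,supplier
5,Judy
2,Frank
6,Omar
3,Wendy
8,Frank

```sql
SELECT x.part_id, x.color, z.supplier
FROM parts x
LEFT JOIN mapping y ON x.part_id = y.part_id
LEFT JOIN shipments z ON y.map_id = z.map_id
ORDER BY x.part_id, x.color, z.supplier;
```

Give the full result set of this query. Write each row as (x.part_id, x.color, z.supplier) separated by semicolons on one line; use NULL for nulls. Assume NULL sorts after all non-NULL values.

(1, pink, NULL); (3, red, NULL); (4, pink, NULL); (6, blue, Frank); (8, black, NULL); (8, gray, NULL)

Step 1 — x LEFT JOIN y on part_id → 6 row(s).
Then LEFT JOIN `shipments z` on map_id: each of those 6 rows is kept; rows whose y.map_id has no match in z get NULL for z's columns.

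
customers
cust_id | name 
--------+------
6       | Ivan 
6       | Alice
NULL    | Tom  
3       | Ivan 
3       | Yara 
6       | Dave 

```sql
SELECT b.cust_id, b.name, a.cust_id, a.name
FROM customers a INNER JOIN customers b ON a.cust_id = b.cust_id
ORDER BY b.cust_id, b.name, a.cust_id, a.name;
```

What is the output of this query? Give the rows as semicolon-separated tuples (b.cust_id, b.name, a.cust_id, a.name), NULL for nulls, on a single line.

INNER JOIN keeps only pairs where the ON condition holds.
Matching on a.cust_id = b.cust_id. A NULL in a compared column never satisfies the condition.
- a row (cust_id=6): matches 3 b row(s) → 3 output row(s).
- a row (cust_id=6): matches 3 b row(s) → 3 output row(s).
- a row (cust_id=NULL): no match → dropped.
- a row (cust_id=3): matches 2 b row(s) → 2 output row(s).
- a row (cust_id=3): matches 2 b row(s) → 2 output row(s).
- a row (cust_id=6): matches 3 b row(s) → 3 output row(s).

(3, Ivan, 3, Ivan); (3, Ivan, 3, Yara); (3, Yara, 3, Ivan); (3, Yara, 3, Yara); (6, Alice, 6, Alice); (6, Alice, 6, Dave); (6, Alice, 6, Ivan); (6, Dave, 6, Alice); (6, Dave, 6, Dave); (6, Dave, 6, Ivan); (6, Ivan, 6, Alice); (6, Ivan, 6, Dave); (6, Ivan, 6, Ivan)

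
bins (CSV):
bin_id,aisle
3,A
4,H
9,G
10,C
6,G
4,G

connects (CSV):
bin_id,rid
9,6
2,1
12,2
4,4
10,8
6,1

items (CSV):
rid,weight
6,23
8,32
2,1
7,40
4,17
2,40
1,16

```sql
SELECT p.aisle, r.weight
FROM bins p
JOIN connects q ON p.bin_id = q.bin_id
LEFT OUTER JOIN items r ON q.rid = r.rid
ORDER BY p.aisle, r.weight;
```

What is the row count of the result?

5

Step 1 — p INNER JOIN q on bin_id → 5 row(s).
Then LEFT JOIN `items r` on rid: each of those 5 rows is kept; rows whose q.rid has no match in r get NULL for r's columns.
Result: 5 row(s).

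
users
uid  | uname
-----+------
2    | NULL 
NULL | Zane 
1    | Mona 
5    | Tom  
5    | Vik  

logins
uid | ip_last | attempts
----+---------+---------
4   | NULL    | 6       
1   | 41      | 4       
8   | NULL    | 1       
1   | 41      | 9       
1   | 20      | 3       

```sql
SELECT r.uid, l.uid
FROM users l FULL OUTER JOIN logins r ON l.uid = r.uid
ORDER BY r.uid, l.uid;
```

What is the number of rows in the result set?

9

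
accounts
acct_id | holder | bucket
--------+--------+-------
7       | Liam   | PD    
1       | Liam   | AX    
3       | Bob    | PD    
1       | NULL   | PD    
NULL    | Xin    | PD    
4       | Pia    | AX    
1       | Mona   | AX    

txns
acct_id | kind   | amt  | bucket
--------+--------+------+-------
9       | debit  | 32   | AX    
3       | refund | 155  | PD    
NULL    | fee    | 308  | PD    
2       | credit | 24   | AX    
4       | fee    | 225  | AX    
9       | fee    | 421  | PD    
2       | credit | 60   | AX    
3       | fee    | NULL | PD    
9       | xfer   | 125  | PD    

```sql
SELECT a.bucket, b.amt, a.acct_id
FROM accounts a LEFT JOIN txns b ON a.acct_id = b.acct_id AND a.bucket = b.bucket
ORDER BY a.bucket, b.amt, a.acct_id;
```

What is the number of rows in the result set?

LEFT JOIN keeps every row from `accounts`; unmatched rows get NULL for `txns`'s columns.
Matching on a.acct_id = b.acct_id AND a.bucket = b.bucket. A NULL in a compared column never satisfies the condition.
Matched pairs: 3; unmatched a rows kept: 5.
Total: 3 matched + 5 padded = 8 rows.

8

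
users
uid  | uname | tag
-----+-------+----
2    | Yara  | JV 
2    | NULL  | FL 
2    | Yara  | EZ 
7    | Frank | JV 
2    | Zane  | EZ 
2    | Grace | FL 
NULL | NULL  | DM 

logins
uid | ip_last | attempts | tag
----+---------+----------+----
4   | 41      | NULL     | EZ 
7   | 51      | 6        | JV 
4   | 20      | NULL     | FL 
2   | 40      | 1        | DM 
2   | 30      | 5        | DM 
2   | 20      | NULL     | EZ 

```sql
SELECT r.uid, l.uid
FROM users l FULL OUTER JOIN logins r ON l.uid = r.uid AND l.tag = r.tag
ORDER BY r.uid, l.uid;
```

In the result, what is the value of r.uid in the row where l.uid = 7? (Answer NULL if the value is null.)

7

FULL OUTER JOIN keeps every row from both sides; unmatched rows get NULL for the other side's columns.
Matching on l.uid = r.uid AND l.tag = r.tag. A NULL in a compared column never satisfies the condition.
Matched pairs: 3; unmatched l rows kept: 4; unmatched r rows kept: 4.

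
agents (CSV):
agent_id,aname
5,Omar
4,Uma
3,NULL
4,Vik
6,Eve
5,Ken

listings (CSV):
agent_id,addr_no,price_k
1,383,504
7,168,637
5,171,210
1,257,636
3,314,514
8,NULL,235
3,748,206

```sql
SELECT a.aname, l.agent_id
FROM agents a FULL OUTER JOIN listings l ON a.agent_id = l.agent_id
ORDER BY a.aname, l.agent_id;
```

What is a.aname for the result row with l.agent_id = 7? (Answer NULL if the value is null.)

NULL

FULL OUTER JOIN keeps every row from both sides; unmatched rows get NULL for the other side's columns.
Matching on a.agent_id = l.agent_id.
Matched pairs: 4; unmatched a rows kept: 3; unmatched l rows kept: 4.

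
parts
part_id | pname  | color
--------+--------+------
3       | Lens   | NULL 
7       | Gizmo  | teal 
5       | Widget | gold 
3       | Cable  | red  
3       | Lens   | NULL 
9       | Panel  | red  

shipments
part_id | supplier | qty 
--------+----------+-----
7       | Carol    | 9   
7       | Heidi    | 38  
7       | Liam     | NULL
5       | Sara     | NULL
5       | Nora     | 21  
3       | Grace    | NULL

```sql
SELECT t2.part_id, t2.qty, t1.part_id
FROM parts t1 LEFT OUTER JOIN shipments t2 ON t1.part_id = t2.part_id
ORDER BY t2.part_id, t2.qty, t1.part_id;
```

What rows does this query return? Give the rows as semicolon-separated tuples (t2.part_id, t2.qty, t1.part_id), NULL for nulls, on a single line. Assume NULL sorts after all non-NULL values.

LEFT JOIN keeps every row from `parts`; unmatched rows get NULL for `shipments`'s columns.
Matching on t1.part_id = t2.part_id.
- t1[0] part_id=3 → 1 match(es) in t2 → 1 row(s).
- t1[1] part_id=7 → 3 match(es) in t2 → 3 row(s).
- t1[2] part_id=5 → 2 match(es) in t2 → 2 row(s).
- t1[3] part_id=3 → 1 match(es) in t2 → 1 row(s).
- t1[4] part_id=3 → 1 match(es) in t2 → 1 row(s).
- t1[5] part_id=9 → no match; kept with NULLs on the t2 side.
After projecting and ordering:
t2.part_id | t2.qty | t1.part_id
3 | NULL | 3
3 | NULL | 3
3 | NULL | 3
5 | 21 | 5
5 | NULL | 5
7 | 9 | 7
7 | 38 | 7
7 | NULL | 7
NULL | NULL | 9

(3, NULL, 3); (3, NULL, 3); (3, NULL, 3); (5, 21, 5); (5, NULL, 5); (7, 9, 7); (7, 38, 7); (7, NULL, 7); (NULL, NULL, 9)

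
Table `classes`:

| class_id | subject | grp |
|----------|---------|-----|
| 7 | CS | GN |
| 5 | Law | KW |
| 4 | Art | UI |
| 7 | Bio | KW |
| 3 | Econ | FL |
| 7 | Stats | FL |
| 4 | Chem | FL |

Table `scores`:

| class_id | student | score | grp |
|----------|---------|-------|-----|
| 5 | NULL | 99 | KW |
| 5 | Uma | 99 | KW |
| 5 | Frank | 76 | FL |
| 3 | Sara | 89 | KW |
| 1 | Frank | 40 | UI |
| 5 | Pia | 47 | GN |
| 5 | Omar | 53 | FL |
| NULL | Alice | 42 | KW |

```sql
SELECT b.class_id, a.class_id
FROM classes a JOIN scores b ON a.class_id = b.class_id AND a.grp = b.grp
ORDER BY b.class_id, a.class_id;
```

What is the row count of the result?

INNER JOIN keeps only pairs where the ON condition holds.
Matching on a.class_id = b.class_id AND a.grp = b.grp. A NULL in a compared column never satisfies the condition.
Matched pairs: 2.
Total: 2 rows.

2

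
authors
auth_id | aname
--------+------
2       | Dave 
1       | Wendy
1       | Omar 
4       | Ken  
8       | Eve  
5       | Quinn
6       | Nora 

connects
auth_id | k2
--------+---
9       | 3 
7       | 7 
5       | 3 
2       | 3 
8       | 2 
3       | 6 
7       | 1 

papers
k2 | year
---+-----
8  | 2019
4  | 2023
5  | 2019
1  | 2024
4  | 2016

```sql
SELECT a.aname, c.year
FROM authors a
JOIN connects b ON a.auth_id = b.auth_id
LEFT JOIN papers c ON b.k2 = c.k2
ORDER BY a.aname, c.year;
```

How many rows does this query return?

3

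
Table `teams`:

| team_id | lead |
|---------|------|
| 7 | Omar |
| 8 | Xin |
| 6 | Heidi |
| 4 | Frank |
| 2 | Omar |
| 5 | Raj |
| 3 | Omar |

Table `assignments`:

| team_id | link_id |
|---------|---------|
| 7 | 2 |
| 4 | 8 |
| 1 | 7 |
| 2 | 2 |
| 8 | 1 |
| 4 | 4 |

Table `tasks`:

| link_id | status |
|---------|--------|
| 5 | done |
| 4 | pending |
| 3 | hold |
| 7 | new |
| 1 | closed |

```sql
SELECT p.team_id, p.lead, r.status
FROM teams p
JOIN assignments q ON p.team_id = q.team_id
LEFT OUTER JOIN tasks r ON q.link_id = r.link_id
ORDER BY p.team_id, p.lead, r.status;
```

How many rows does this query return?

5

Joins associate left-to-right: teams INNER JOIN assignments on team_id gives 5 intermediate row(s).
Then LEFT JOIN `tasks r` on link_id: each of those 5 rows is kept; rows whose q.link_id has no match in r get NULL for r's columns.
Result: 5 row(s).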